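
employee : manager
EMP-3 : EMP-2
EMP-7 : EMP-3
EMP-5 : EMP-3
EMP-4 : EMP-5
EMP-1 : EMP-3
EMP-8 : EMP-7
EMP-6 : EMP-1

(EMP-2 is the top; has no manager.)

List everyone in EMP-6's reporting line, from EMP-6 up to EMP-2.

EMP-6 -> EMP-1 -> EMP-3 -> EMP-2

EMP-6 reports to EMP-1. EMP-1 reports to EMP-3. EMP-3 reports to EMP-2. EMP-2 is at the top.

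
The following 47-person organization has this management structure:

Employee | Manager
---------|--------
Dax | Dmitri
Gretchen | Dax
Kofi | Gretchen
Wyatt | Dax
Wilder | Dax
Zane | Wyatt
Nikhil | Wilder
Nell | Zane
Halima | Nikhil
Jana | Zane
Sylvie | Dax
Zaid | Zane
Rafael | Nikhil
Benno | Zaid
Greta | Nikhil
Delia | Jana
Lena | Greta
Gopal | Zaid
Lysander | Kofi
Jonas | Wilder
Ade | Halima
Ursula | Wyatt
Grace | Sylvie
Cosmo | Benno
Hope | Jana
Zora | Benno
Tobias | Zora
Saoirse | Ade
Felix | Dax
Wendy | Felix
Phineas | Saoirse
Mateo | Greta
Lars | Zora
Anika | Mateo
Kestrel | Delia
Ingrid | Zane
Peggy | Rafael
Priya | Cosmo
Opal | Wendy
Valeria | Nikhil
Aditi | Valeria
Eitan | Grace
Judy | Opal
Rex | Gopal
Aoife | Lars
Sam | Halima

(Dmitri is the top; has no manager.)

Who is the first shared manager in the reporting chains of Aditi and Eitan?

Aditi's chain of managers is Valeria, Nikhil, Wilder, Dax, Dmitri. Eitan's chain of managers is Grace, Sylvie, Dax, Dmitri. The first manager that appears in both chains is Dax.

Dax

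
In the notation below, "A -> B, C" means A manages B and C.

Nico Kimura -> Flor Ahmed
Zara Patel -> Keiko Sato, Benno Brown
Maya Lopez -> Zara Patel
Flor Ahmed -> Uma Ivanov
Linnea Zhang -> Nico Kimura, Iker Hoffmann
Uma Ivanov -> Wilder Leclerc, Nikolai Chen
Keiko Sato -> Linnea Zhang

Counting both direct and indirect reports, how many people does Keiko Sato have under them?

7

Keiko Sato directly manages Linnea Zhang. Under Linnea Zhang: Iker Hoffmann, Nico Kimura, Flor Ahmed, Uma Ivanov, Nikolai Chen, Wilder Leclerc (6). That's 7 in total.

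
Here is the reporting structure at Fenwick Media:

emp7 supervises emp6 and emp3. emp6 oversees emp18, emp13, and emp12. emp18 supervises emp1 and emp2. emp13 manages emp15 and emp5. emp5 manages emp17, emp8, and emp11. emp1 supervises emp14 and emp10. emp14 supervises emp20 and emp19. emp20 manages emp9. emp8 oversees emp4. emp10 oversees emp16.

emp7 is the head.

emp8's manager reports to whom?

emp8 reports to emp5, and emp5 reports to emp13. So emp8's skip-level manager is emp13.

emp13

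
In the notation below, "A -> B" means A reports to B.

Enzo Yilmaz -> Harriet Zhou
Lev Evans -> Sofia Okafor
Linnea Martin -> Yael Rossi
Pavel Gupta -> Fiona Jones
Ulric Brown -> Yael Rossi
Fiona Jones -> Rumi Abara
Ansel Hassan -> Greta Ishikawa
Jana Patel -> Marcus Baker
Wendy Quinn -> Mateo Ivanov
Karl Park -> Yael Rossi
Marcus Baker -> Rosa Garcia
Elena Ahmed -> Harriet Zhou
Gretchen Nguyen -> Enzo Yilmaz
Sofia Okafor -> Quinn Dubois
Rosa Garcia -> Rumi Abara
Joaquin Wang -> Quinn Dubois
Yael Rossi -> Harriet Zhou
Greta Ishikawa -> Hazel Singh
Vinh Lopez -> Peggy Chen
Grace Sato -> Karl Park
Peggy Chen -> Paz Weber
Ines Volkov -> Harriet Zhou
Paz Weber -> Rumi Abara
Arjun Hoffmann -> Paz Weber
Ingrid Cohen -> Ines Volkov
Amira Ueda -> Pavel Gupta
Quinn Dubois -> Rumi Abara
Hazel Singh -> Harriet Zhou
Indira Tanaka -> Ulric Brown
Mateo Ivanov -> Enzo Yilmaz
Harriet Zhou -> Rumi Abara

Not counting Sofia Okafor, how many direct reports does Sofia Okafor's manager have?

1

Sofia Okafor reports to Quinn Dubois. Quinn Dubois's other direct reports are Joaquin Wang — 1 peer.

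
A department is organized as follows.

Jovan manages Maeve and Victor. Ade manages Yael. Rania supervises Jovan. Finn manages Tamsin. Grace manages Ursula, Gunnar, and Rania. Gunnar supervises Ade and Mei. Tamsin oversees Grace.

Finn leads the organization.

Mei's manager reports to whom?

Grace

Mei reports to Gunnar, and Gunnar reports to Grace. So Mei's skip-level manager is Grace.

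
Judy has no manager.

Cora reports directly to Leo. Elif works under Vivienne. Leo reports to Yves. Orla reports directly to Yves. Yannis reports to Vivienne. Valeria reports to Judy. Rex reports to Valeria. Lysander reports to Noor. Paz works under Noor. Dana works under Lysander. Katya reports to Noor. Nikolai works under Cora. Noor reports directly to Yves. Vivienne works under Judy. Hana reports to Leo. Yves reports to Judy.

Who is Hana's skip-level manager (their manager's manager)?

Hana reports to Leo, and Leo reports to Yves. So Hana's skip-level manager is Yves.

Yves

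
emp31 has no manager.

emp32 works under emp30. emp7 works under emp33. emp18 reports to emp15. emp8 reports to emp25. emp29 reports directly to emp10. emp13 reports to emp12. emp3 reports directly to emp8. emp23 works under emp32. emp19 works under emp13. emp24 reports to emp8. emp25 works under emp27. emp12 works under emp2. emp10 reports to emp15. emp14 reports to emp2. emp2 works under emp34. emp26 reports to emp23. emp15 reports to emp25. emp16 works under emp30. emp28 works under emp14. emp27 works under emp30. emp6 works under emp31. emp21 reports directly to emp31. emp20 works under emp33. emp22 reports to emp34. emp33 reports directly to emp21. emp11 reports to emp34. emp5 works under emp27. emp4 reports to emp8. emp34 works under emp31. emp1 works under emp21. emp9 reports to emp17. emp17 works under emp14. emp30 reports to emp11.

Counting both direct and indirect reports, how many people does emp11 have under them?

16

emp11 directly manages emp30. Under emp30: emp16, emp32, emp23, emp26, emp27, emp5, emp25, emp8, emp3, emp4, emp24, emp15, emp10, emp29, emp18 (15). That's 16 in total.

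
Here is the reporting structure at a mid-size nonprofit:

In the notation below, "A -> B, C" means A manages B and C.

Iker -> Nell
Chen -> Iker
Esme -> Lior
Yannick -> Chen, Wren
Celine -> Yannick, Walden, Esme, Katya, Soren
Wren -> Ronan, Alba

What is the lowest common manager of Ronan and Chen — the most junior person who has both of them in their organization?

Yannick

Ronan's chain of managers is Wren, Yannick, Celine. Chen's chain of managers is Yannick, Celine. The first manager that appears in both chains is Yannick.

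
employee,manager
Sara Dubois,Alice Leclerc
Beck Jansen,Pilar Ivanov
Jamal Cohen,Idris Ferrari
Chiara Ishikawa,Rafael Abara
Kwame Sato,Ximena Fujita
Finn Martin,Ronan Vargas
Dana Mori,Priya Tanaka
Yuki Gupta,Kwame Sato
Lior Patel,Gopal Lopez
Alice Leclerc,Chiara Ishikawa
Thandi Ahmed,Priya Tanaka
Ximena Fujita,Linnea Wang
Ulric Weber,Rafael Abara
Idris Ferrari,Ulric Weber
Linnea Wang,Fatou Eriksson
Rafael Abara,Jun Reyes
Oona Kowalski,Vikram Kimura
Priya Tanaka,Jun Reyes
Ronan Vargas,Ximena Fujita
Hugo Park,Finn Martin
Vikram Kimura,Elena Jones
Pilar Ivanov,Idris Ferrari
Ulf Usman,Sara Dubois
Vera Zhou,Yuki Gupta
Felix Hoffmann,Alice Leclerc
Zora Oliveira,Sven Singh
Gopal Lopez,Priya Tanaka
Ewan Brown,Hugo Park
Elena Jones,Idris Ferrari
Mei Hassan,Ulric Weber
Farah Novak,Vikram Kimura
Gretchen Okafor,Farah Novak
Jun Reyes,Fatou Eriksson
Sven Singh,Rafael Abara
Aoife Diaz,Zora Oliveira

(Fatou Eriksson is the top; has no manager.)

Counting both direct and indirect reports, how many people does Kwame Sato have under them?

Kwame Sato directly manages Yuki Gupta. Under Yuki Gupta: Vera Zhou (1). That's 2 in total.

2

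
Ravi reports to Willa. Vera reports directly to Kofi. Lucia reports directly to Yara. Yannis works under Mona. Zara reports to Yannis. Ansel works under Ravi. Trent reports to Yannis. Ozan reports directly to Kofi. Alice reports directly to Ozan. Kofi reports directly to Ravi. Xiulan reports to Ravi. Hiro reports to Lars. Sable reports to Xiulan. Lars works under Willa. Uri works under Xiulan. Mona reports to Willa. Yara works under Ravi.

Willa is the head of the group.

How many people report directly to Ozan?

1

Ozan directly manages Alice. That is 1 direct report.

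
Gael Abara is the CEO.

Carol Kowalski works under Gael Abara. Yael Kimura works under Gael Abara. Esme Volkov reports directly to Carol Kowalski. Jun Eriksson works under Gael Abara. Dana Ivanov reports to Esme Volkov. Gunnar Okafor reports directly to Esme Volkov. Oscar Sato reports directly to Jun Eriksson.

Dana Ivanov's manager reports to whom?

Carol Kowalski

Dana Ivanov reports to Esme Volkov, and Esme Volkov reports to Carol Kowalski. So Dana Ivanov's skip-level manager is Carol Kowalski.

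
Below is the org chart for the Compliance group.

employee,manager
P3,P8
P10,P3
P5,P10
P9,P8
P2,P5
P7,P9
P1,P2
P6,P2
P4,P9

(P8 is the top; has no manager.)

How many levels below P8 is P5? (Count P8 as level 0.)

Chain from P5 up to P8: P5 → P10 → P3 → P8. That is 3 steps up, so P5 is 3 levels below P8.

3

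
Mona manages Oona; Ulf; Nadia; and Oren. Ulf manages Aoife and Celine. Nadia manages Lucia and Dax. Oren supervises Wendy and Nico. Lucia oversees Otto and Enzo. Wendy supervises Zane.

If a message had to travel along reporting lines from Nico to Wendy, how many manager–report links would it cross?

2

Nico is 1 level below Oren, and Wendy is 1 level below Oren (their lowest common manager). The shortest path runs up from Nico to Oren and back down to Wendy: 1 + 1 = 2 links.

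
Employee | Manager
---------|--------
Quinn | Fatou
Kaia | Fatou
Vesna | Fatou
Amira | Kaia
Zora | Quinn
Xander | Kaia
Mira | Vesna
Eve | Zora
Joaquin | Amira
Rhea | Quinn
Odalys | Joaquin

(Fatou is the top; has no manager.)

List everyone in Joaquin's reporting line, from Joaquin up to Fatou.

Joaquin -> Amira -> Kaia -> Fatou

Joaquin reports to Amira. Amira reports to Kaia. Kaia reports to Fatou. Fatou is at the top.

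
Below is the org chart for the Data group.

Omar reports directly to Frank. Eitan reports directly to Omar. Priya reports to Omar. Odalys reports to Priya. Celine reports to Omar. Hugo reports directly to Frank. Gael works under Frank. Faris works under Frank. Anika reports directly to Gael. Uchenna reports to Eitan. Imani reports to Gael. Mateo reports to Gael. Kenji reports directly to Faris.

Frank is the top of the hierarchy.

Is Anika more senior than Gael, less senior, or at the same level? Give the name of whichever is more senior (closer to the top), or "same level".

Anika is 2 levels below Frank; Gael is 1. Gael is higher.

Gael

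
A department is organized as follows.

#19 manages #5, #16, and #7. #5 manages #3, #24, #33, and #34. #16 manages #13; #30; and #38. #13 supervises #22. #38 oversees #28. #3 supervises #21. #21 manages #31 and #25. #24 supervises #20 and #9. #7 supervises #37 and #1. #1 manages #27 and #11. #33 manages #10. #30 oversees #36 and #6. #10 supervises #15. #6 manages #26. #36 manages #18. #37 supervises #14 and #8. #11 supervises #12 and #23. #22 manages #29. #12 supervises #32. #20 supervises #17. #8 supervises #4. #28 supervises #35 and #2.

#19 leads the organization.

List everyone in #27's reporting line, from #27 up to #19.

#27 reports to #1. #1 reports to #7. #7 reports to #19. #19 is at the top.

#27 -> #1 -> #7 -> #19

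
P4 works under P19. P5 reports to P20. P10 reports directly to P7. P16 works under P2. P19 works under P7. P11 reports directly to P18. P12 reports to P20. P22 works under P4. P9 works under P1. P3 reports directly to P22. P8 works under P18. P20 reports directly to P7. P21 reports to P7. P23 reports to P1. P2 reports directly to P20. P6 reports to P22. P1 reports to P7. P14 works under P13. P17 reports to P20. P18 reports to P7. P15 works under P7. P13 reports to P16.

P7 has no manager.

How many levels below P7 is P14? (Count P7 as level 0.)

5

Chain from P14 up to P7: P14 → P13 → P16 → P2 → P20 → P7. That is 5 steps up, so P14 is 5 levels below P7.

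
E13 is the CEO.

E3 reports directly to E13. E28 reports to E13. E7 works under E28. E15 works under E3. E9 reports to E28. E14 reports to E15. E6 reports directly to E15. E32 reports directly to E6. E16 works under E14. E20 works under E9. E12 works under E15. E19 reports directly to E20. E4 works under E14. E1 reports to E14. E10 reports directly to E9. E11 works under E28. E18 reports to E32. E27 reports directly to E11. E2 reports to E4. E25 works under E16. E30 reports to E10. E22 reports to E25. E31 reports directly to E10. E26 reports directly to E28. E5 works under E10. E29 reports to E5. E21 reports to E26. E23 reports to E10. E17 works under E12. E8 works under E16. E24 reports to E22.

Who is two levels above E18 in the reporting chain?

E6

E18 reports to E32, and E32 reports to E6. So E18's skip-level manager is E6.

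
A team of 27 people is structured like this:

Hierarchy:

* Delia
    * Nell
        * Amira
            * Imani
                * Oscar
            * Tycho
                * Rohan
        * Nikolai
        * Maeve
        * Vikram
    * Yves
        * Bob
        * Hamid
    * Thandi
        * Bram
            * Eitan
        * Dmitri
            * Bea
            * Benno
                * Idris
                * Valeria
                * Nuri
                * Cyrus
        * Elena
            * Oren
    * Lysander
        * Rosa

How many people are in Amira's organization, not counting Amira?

4

Amira directly manages Imani, Tycho. Under Imani: Oscar (1). Under Tycho: Rohan (1). So Amira's organization is 2 direct reports plus everyone under them: 2 + 2 = 4.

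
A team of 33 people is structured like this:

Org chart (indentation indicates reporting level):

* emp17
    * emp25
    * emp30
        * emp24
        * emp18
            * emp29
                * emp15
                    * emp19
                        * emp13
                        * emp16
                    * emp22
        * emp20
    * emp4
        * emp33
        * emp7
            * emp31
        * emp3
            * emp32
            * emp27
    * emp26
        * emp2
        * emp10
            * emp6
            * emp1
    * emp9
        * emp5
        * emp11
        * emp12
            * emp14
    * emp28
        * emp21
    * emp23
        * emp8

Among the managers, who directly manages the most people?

emp17

Direct-report counts: emp17 has 7; emp23 has 1; emp28 has 1; emp9 has 3; emp12 has 1; emp26 has 2; emp10 has 2; emp4 has 3; emp3 has 2; emp7 has 1; emp30 has 3; emp18 has 1; emp29 has 1; emp15 has 2; emp19 has 2. The largest is 7, held by emp17.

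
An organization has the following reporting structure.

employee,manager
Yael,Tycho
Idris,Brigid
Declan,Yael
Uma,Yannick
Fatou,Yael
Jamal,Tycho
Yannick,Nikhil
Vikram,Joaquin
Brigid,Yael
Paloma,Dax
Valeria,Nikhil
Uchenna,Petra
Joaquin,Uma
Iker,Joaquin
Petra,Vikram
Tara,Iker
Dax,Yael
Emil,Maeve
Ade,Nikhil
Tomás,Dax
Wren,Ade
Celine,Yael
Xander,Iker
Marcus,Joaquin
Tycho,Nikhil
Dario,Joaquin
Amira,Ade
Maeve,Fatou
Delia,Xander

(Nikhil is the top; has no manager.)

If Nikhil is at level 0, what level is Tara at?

5

Chain from Tara up to Nikhil: Tara → Iker → Joaquin → Uma → Yannick → Nikhil. That is 5 steps up, so Tara is 5 levels below Nikhil.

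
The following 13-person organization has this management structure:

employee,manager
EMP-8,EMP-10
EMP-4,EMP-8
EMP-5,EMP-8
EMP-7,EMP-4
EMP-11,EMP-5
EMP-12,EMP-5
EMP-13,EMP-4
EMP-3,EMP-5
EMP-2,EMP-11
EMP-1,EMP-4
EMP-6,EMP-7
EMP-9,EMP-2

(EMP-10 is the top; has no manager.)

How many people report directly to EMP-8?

EMP-8 directly manages EMP-4, EMP-5. That is 2 direct reports.

2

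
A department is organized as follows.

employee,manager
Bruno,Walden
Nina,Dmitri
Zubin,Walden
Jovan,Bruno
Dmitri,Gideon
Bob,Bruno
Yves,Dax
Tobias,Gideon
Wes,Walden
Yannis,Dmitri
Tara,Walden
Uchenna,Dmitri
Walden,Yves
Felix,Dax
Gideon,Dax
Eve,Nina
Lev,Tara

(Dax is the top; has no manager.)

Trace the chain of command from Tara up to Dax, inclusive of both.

Tara reports to Walden. Walden reports to Yves. Yves reports to Dax. Dax is at the top.

Tara -> Walden -> Yves -> Dax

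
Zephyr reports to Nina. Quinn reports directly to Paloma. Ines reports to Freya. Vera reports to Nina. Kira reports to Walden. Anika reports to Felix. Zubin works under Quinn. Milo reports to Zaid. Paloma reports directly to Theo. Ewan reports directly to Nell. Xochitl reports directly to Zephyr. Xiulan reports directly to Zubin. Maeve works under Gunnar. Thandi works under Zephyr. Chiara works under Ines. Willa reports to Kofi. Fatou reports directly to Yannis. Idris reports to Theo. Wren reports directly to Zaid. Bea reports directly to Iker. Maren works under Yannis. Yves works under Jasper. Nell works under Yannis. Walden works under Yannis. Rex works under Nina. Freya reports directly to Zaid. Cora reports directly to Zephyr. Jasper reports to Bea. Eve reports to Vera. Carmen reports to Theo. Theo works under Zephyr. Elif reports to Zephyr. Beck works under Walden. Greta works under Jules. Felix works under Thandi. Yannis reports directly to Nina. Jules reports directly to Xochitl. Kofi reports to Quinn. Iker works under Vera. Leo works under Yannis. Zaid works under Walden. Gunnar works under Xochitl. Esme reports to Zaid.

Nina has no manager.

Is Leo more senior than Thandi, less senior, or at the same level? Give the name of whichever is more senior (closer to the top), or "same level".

Both Leo and Thandi are 2 levels below Nina.

same level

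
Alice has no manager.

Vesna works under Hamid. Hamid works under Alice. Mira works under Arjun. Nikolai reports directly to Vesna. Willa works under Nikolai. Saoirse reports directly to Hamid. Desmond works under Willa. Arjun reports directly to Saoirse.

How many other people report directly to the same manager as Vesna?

1

Vesna reports to Hamid. Hamid's other direct reports are Saoirse — 1 peer.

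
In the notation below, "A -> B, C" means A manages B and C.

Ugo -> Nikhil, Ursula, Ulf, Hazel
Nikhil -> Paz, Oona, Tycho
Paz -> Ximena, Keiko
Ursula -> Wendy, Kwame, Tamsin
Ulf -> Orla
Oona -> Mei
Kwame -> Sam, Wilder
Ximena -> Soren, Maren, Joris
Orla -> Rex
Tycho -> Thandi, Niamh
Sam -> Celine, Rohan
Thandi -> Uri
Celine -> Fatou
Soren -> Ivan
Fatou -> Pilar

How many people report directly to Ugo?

4

Ugo directly manages Nikhil, Ursula, Ulf, Hazel. That is 4 direct reports.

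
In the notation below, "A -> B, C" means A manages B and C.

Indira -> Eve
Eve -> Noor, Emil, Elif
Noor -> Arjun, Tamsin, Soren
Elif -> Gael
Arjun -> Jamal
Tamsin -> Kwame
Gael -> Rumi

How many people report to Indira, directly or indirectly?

11

Indira directly manages Eve. Under Eve: Elif, Gael, Rumi, Emil, Noor, Soren, Tamsin, Kwame, Arjun, Jamal (10). That's 11 in total.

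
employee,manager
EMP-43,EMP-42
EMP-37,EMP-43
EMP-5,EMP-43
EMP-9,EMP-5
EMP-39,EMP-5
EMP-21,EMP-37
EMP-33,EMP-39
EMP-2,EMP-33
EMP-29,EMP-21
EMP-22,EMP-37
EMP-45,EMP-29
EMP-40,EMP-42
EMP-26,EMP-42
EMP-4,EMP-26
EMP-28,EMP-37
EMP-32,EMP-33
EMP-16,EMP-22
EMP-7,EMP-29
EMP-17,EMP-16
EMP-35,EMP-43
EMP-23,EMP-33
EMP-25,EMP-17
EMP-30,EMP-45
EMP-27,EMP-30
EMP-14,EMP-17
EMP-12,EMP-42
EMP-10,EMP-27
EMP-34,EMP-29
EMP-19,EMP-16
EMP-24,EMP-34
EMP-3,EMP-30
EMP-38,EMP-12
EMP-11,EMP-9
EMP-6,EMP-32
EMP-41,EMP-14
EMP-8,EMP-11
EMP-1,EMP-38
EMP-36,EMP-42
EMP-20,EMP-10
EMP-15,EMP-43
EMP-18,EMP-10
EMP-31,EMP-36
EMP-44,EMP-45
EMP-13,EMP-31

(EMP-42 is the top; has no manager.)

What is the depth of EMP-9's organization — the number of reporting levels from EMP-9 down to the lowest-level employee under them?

The longest chain under EMP-9 runs EMP-9 → EMP-11 → EMP-8, which is 2 levels below EMP-9.

2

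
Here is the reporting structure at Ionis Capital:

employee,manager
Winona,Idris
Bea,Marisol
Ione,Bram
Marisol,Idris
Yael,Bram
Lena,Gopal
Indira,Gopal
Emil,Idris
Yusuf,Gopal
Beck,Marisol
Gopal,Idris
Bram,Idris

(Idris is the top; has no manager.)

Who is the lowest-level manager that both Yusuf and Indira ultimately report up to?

Gopal

Yusuf's chain of managers is Gopal, Idris. Indira's chain of managers is Gopal, Idris. The first manager that appears in both chains is Gopal.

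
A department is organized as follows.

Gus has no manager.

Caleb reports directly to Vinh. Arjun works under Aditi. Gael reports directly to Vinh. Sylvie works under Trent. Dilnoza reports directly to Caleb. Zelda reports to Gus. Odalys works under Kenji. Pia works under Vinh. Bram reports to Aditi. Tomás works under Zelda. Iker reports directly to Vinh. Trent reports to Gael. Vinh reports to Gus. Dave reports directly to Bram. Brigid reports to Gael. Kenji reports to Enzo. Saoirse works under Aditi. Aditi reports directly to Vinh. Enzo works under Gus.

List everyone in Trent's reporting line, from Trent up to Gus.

Trent reports to Gael. Gael reports to Vinh. Vinh reports to Gus. Gus is at the top.

Trent -> Gael -> Vinh -> Gus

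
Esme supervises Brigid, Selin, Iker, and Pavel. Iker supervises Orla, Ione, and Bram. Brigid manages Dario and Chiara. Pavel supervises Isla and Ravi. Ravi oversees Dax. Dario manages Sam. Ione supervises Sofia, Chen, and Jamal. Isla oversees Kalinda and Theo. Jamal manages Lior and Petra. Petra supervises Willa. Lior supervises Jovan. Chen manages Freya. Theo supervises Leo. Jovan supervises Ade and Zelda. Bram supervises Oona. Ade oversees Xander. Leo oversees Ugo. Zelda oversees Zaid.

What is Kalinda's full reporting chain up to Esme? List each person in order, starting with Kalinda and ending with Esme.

Kalinda reports to Isla. Isla reports to Pavel. Pavel reports to Esme. Esme is at the top.

Kalinda -> Isla -> Pavel -> Esme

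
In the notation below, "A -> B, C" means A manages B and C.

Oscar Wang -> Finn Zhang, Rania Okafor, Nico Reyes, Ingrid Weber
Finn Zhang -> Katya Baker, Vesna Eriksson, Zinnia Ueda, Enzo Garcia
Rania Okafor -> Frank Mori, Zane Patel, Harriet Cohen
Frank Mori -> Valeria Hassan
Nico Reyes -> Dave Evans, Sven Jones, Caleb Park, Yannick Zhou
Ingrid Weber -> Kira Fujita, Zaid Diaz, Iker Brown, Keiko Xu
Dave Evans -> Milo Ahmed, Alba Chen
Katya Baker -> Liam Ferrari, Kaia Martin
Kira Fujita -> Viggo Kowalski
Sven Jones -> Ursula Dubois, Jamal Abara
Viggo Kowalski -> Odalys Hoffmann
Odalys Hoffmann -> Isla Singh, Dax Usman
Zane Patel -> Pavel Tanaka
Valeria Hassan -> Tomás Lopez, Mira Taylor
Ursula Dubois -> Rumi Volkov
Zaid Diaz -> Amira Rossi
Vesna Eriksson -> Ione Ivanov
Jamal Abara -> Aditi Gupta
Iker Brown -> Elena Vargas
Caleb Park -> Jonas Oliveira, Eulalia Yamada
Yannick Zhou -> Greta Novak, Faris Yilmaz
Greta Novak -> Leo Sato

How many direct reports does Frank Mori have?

1

Frank Mori directly manages Valeria Hassan. That is 1 direct report.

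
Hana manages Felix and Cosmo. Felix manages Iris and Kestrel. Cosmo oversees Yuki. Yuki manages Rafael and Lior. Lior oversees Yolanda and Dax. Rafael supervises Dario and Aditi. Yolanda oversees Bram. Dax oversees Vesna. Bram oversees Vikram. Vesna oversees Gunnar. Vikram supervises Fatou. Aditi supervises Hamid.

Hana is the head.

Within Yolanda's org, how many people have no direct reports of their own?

The only person in Yolanda's organization with no one reporting to them is Fatou. That is 1.

1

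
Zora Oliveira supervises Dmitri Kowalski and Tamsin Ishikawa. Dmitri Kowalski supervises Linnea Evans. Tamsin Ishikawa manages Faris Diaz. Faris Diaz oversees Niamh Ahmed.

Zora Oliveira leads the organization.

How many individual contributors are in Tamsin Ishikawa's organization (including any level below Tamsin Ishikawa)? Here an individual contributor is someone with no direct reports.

The only person in Tamsin Ishikawa's organization with no one reporting to them is Niamh Ahmed. That is 1.

1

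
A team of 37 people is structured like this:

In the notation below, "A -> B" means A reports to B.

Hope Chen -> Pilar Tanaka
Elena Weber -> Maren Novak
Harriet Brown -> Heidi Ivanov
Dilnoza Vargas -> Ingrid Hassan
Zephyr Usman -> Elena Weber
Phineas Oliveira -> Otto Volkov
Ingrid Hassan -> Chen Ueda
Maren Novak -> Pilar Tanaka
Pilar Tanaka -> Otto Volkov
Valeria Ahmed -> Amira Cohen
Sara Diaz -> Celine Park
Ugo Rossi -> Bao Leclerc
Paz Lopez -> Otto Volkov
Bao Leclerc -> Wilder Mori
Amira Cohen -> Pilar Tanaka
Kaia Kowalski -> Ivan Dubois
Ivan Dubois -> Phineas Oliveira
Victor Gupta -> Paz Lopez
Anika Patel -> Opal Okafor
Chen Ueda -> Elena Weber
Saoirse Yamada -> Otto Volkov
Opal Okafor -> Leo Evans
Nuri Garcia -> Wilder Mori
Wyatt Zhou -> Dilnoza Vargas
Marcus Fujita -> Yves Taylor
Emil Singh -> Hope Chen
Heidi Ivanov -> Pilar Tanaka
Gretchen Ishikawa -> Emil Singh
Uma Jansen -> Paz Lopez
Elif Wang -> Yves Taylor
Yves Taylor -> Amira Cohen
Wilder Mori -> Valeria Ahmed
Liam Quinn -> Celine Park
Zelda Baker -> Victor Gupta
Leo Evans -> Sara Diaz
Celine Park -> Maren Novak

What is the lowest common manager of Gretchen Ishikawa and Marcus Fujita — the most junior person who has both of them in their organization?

Pilar Tanaka

Gretchen Ishikawa's chain of managers is Emil Singh, Hope Chen, Pilar Tanaka, Otto Volkov. Marcus Fujita's chain of managers is Yves Taylor, Amira Cohen, Pilar Tanaka, Otto Volkov. The first manager that appears in both chains is Pilar Tanaka.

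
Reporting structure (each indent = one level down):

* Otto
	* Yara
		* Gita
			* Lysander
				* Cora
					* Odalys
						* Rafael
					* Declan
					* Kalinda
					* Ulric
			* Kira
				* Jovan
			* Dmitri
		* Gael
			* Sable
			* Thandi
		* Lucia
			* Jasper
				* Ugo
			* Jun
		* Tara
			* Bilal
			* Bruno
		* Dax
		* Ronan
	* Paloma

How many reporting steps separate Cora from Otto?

Chain from Cora up to Otto: Cora → Lysander → Gita → Yara → Otto. That is 4 steps up, so Cora is 4 levels below Otto.

4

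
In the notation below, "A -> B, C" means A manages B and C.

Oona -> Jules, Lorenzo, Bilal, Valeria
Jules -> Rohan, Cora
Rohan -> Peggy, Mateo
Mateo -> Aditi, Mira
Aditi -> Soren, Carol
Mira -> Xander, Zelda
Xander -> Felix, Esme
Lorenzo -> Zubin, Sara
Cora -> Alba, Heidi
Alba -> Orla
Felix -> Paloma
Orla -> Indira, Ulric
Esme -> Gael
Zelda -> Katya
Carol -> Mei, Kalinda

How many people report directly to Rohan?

Rohan directly manages Peggy, Mateo. That is 2 direct reports.

2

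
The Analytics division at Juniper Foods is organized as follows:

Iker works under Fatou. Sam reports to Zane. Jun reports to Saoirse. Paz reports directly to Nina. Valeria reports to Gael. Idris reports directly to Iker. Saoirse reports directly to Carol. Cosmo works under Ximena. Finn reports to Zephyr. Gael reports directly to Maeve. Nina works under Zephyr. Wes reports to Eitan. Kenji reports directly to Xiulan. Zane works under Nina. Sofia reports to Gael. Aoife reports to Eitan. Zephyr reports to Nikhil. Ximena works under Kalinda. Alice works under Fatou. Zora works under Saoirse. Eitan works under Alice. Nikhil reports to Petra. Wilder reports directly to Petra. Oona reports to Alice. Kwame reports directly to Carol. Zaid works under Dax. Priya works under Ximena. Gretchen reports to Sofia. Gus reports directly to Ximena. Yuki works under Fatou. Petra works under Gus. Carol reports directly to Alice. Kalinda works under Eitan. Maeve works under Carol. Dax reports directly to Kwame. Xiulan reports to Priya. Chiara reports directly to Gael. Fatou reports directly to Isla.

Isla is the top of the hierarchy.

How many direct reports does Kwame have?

Kwame directly manages Dax. That is 1 direct report.

1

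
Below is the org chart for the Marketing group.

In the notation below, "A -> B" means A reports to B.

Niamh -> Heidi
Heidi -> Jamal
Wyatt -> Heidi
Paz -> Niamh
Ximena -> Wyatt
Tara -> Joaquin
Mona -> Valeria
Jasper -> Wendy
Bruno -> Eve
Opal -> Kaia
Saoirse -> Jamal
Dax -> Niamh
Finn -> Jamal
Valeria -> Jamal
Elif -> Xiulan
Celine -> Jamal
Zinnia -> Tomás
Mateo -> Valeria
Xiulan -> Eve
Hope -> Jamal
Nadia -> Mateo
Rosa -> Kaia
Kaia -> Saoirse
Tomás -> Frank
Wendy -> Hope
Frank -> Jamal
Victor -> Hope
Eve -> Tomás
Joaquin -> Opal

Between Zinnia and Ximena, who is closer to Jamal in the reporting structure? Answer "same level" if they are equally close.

same level

Both Zinnia and Ximena are 3 levels below Jamal.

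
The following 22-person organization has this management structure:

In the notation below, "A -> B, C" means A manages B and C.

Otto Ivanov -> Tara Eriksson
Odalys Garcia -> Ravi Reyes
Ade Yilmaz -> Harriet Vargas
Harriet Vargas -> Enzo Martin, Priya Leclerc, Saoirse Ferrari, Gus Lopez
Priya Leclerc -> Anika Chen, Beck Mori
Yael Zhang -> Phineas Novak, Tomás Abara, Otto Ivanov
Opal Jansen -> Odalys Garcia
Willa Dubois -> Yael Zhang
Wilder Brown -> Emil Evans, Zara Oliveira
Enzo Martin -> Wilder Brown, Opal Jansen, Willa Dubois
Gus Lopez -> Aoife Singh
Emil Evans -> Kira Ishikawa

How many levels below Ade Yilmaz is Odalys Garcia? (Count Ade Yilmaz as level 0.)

Chain from Odalys Garcia up to Ade Yilmaz: Odalys Garcia → Opal Jansen → Enzo Martin → Harriet Vargas → Ade Yilmaz. That is 4 steps up, so Odalys Garcia is 4 levels below Ade Yilmaz.

4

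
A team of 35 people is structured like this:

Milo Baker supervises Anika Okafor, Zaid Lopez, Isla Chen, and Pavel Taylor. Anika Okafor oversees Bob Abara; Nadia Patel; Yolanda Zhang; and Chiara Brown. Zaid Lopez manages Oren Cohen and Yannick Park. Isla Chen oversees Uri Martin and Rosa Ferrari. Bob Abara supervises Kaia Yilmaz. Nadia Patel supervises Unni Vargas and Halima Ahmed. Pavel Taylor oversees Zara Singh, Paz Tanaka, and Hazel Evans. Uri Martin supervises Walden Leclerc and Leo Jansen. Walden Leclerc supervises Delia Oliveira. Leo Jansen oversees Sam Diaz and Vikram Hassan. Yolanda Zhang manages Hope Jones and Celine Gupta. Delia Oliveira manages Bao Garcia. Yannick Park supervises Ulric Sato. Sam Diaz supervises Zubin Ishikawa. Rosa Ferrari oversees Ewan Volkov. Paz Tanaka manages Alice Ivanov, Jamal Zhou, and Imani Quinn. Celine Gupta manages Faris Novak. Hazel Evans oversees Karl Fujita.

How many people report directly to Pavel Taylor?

Pavel Taylor directly manages Zara Singh, Paz Tanaka, Hazel Evans. That is 3 direct reports.

3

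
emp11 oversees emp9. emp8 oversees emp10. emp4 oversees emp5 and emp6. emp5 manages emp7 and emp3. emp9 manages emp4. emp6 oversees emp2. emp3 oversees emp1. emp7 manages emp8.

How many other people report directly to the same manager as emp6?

1

emp6 reports to emp4. emp4's other direct reports are emp5 — 1 peer.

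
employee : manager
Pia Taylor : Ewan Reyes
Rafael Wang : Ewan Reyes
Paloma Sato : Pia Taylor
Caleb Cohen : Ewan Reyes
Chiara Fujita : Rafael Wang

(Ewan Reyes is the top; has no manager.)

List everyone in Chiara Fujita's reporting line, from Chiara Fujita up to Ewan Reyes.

Chiara Fujita -> Rafael Wang -> Ewan Reyes

Chiara Fujita reports to Rafael Wang. Rafael Wang reports to Ewan Reyes. Ewan Reyes is at the top.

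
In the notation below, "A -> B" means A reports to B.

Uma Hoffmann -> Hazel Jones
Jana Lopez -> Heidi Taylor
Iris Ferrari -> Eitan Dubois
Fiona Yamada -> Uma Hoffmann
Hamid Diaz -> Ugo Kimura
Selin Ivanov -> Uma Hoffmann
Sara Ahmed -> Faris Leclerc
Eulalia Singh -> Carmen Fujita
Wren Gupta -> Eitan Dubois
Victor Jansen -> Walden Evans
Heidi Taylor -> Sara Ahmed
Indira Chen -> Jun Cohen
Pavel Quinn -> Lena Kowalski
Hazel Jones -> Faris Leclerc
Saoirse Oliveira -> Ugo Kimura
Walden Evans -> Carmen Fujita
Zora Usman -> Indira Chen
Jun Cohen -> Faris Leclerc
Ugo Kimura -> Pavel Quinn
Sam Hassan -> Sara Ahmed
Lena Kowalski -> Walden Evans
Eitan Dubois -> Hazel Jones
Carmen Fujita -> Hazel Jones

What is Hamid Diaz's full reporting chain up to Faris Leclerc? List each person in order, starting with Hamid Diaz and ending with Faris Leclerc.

Hamid Diaz -> Ugo Kimura -> Pavel Quinn -> Lena Kowalski -> Walden Evans -> Carmen Fujita -> Hazel Jones -> Faris Leclerc

Hamid Diaz reports to Ugo Kimura. Ugo Kimura reports to Pavel Quinn. Pavel Quinn reports to Lena Kowalski. Lena Kowalski reports to Walden Evans. Walden Evans reports to Carmen Fujita. Carmen Fujita reports to Hazel Jones. Hazel Jones reports to Faris Leclerc. Faris Leclerc is at the top.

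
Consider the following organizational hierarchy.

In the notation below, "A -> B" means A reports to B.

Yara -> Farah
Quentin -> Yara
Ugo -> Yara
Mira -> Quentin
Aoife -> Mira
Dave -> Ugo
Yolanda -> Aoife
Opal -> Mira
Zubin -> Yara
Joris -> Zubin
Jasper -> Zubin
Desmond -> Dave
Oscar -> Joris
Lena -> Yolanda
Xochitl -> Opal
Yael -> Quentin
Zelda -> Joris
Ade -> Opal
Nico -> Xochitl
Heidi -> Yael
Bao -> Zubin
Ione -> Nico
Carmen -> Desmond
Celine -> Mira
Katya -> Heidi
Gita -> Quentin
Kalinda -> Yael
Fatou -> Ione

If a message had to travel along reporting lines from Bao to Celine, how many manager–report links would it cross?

Bao is 2 levels below Yara, and Celine is 3 levels below Yara (their lowest common manager). The shortest path runs up from Bao to Yara and back down to Celine: 2 + 3 = 5 links.

5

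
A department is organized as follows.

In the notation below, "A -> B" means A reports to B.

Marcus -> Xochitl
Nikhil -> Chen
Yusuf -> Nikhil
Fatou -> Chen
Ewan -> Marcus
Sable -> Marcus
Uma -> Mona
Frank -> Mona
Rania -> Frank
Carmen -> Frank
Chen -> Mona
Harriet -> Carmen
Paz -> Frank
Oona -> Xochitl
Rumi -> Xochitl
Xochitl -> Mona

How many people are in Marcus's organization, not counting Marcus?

Marcus directly manages Ewan, Sable. Ewan has no reports. Sable has no reports. So Marcus's organization is 2 direct reports plus everyone under them: 1 + 1 = 2.

2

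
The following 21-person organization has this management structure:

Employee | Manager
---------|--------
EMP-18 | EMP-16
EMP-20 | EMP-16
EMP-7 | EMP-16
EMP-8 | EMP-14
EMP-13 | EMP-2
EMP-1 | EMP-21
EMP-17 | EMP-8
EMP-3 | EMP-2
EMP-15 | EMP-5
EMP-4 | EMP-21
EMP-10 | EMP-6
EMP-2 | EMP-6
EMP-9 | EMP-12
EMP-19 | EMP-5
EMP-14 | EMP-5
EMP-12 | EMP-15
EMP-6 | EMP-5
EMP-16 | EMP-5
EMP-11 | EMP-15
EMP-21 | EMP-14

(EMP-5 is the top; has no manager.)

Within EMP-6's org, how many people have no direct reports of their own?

The people in EMP-6's organization with no one reporting to them are EMP-3, EMP-13, EMP-10. That is 3.

3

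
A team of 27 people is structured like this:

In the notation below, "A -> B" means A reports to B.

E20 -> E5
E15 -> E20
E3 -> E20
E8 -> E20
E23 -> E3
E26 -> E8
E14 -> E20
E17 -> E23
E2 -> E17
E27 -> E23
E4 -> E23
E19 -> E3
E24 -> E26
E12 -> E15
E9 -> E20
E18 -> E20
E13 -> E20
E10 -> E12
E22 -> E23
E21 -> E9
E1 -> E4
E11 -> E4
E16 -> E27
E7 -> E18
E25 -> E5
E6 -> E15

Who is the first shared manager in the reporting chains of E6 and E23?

E6's chain of managers is E15, E20, E5. E23's chain of managers is E3, E20, E5. The first manager that appears in both chains is E20.

E20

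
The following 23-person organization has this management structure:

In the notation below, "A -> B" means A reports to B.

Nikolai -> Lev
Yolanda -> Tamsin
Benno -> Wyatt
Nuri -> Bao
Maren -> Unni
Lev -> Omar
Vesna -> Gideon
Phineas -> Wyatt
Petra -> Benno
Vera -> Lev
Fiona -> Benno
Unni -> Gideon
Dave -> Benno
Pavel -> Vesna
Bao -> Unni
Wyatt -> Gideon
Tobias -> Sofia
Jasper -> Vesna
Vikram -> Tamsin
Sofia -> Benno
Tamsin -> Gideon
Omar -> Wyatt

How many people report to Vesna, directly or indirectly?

2

Vesna directly manages Pavel, Jasper. Pavel has no reports. Jasper has no reports. So Vesna's organization is 2 direct reports plus everyone under them: 1 + 1 = 2.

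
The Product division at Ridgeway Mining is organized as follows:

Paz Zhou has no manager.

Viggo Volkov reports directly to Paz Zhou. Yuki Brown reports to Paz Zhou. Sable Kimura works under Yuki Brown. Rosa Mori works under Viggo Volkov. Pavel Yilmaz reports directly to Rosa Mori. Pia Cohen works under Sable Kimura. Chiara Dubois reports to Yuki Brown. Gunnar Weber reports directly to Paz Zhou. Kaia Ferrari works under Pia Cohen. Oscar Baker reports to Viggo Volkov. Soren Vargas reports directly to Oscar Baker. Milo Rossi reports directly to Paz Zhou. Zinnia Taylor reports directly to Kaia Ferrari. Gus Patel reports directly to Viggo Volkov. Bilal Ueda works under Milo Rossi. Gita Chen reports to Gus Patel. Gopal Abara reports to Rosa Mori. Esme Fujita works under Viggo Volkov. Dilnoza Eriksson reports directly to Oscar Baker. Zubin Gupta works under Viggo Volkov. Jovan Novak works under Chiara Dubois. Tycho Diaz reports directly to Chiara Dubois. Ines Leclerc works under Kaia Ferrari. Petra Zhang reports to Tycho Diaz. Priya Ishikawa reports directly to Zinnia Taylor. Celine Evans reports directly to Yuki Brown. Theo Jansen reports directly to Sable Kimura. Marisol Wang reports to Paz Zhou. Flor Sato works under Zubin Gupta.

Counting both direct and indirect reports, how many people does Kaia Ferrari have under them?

3

Kaia Ferrari directly manages Zinnia Taylor, Ines Leclerc. Under Zinnia Taylor: Priya Ishikawa (1). Ines Leclerc has no reports. So Kaia Ferrari's organization is 2 direct reports plus everyone under them: 2 + 1 = 3.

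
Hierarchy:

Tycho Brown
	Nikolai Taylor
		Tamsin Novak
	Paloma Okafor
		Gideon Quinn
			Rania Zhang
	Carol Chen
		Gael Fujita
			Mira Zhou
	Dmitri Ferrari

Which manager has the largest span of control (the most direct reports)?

Direct-report counts: Tycho Brown has 4; Carol Chen has 1; Gael Fujita has 1; Paloma Okafor has 1; Gideon Quinn has 1; Nikolai Taylor has 1. The largest is 4, held by Tycho Brown.

Tycho Brown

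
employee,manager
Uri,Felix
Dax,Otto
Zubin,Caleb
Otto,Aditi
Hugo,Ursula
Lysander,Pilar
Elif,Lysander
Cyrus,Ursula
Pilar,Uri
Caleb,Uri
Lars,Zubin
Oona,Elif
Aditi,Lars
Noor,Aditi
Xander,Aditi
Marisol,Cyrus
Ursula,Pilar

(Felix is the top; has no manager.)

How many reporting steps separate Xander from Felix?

Chain from Xander up to Felix: Xander → Aditi → Lars → Zubin → Caleb → Uri → Felix. That is 6 steps up, so Xander is 6 levels below Felix.

6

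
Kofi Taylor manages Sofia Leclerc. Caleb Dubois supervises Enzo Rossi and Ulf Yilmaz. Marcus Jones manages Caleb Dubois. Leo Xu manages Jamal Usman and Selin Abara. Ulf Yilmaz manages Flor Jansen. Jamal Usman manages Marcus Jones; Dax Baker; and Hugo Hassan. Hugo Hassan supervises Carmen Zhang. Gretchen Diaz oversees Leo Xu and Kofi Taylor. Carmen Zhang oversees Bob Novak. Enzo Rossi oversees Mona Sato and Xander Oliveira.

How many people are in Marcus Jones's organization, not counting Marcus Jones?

6

Marcus Jones directly manages Caleb Dubois. Under Caleb Dubois: Ulf Yilmaz, Flor Jansen, Enzo Rossi, Mona Sato, Xander Oliveira (5). That's 6 in total.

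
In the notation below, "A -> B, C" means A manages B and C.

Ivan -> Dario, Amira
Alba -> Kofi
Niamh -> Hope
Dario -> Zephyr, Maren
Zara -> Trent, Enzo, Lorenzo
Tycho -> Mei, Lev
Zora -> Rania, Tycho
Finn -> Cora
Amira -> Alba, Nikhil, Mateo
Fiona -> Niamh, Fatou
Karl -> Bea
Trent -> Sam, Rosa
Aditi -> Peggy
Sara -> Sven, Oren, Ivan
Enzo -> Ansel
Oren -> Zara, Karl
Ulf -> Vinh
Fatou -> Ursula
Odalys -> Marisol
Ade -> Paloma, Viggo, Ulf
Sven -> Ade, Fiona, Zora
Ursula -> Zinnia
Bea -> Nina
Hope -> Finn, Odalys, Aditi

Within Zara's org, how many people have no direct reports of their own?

4

The people in Zara's organization with no one reporting to them are Lorenzo, Ansel, Rosa, Sam. That is 4.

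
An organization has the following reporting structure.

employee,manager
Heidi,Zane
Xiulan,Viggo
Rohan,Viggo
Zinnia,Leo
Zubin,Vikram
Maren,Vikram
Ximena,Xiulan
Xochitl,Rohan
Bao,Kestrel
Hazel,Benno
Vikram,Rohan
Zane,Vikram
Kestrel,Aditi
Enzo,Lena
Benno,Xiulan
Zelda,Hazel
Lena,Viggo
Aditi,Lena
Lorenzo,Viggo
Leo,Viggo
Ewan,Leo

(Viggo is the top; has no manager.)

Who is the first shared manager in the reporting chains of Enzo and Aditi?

Enzo's chain of managers is Lena, Viggo. Aditi's chain of managers is Lena, Viggo. The first manager that appears in both chains is Lena.

Lena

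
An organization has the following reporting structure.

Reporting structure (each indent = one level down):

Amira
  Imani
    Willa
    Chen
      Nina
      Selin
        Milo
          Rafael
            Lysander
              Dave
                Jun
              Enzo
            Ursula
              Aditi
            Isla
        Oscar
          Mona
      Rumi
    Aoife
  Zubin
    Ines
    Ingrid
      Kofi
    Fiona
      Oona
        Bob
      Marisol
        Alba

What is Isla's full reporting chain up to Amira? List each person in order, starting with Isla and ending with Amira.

Isla -> Rafael -> Milo -> Selin -> Chen -> Imani -> Amira

Isla reports to Rafael. Rafael reports to Milo. Milo reports to Selin. Selin reports to Chen. Chen reports to Imani. Imani reports to Amira. Amira is at the top.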